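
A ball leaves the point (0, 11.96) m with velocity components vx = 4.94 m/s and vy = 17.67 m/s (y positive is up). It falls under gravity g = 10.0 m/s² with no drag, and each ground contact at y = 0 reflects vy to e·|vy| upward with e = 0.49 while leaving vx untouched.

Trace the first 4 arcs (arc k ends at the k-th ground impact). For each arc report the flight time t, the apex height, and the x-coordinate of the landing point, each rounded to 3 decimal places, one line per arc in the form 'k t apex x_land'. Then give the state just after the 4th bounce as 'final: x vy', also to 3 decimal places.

Arc 1: start y=11.960, vy=17.670 → t=4.115, apex=27.571, x_land=20.329, impact vy=-23.483
  bounce: vy ← 0.49·23.483 = 11.506
Arc 2: start y=0.000, vy=11.506 → t=2.301, apex=6.620, x_land=31.698, impact vy=-11.506
  bounce: vy ← 0.49·11.506 = 5.638
Arc 3: start y=0.000, vy=5.638 → t=1.128, apex=1.589, x_land=37.268, impact vy=-5.638
  bounce: vy ← 0.49·5.638 = 2.763
Arc 4: start y=0.000, vy=2.763 → t=0.553, apex=0.382, x_land=39.998, impact vy=-2.763
  bounce: vy ← 0.49·2.763 = 1.354

1 4.115 27.571 20.329
2 2.301 6.620 31.698
3 1.128 1.589 37.268
4 0.553 0.382 39.998
final: 39.998 1.354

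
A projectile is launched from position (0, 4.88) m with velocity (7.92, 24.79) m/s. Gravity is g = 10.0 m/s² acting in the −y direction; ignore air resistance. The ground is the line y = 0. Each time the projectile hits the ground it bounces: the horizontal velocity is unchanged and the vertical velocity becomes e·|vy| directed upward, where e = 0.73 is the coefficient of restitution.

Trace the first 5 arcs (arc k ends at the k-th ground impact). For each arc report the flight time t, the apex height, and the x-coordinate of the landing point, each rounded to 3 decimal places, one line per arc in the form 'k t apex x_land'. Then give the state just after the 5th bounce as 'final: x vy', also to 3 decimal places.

Arc 1: start y=4.880, vy=24.790 → t=5.148, apex=35.607, x_land=40.769, impact vy=-26.686
  bounce: vy ← 0.73·26.686 = 19.481
Arc 2: start y=0.000, vy=19.481 → t=3.896, apex=18.975, x_land=71.627, impact vy=-19.481
  bounce: vy ← 0.73·19.481 = 14.221
Arc 3: start y=0.000, vy=14.221 → t=2.844, apex=10.112, x_land=94.153, impact vy=-14.221
  bounce: vy ← 0.73·14.221 = 10.381
Arc 4: start y=0.000, vy=10.381 → t=2.076, apex=5.389, x_land=110.597, impact vy=-10.381
  bounce: vy ← 0.73·10.381 = 7.578
Arc 5: start y=0.000, vy=7.578 → t=1.516, apex=2.872, x_land=122.601, impact vy=-7.578
  bounce: vy ← 0.73·7.578 = 5.532

1 5.148 35.607 40.769
2 3.896 18.975 71.627
3 2.844 10.112 94.153
4 2.076 5.389 110.597
5 1.516 2.872 122.601
final: 122.601 5.532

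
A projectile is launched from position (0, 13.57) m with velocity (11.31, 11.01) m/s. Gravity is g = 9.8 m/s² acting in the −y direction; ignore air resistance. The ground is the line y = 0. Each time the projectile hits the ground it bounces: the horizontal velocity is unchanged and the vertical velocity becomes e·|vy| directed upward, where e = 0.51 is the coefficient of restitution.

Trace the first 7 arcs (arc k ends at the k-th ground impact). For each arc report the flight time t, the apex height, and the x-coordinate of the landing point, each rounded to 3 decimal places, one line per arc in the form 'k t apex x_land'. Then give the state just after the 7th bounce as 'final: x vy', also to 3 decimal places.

Arc 1: start y=13.570, vy=11.010 → t=3.131, apex=19.755, x_land=35.416, impact vy=-19.677
  bounce: vy ← 0.51·19.677 = 10.035
Arc 2: start y=0.000, vy=10.035 → t=2.048, apex=5.138, x_land=58.579, impact vy=-10.035
  bounce: vy ← 0.51·10.035 = 5.118
Arc 3: start y=0.000, vy=5.118 → t=1.044, apex=1.336, x_land=70.392, impact vy=-5.118
  bounce: vy ← 0.51·5.118 = 2.610
Arc 4: start y=0.000, vy=2.610 → t=0.533, apex=0.348, x_land=76.417, impact vy=-2.610
  bounce: vy ← 0.51·2.610 = 1.331
Arc 5: start y=0.000, vy=1.331 → t=0.272, apex=0.090, x_land=79.489, impact vy=-1.331
  bounce: vy ← 0.51·1.331 = 0.679
Arc 6: start y=0.000, vy=0.679 → t=0.139, apex=0.024, x_land=81.057, impact vy=-0.679
  bounce: vy ← 0.51·0.679 = 0.346
Arc 7: start y=0.000, vy=0.346 → t=0.071, apex=0.006, x_land=81.856, impact vy=-0.346
  bounce: vy ← 0.51·0.346 = 0.177

1 3.131 19.755 35.416
2 2.048 5.138 58.579
3 1.044 1.336 70.392
4 0.533 0.348 76.417
5 0.272 0.090 79.489
6 0.139 0.024 81.057
7 0.071 0.006 81.856
final: 81.856 0.177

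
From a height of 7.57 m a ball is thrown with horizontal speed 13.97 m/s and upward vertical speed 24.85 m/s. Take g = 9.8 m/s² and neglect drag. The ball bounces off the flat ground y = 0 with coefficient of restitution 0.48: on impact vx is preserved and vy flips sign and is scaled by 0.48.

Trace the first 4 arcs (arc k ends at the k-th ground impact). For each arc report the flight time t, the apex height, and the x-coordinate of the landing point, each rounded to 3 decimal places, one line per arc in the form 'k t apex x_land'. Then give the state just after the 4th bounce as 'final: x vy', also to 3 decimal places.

1 5.360 39.076 74.875
2 2.711 9.003 112.747
3 1.301 2.074 130.926
4 0.625 0.478 139.652
final: 139.652 1.469

Arc 1: start y=7.570, vy=24.850 → t=5.360, apex=39.076, x_land=74.875, impact vy=-27.675
  bounce: vy ← 0.48·27.675 = 13.284
Arc 2: start y=0.000, vy=13.284 → t=2.711, apex=9.003, x_land=112.747, impact vy=-13.284
  bounce: vy ← 0.48·13.284 = 6.376
Arc 3: start y=0.000, vy=6.376 → t=1.301, apex=2.074, x_land=130.926, impact vy=-6.376
  bounce: vy ← 0.48·6.376 = 3.061
Arc 4: start y=0.000, vy=3.061 → t=0.625, apex=0.478, x_land=139.652, impact vy=-3.061
  bounce: vy ← 0.48·3.061 = 1.469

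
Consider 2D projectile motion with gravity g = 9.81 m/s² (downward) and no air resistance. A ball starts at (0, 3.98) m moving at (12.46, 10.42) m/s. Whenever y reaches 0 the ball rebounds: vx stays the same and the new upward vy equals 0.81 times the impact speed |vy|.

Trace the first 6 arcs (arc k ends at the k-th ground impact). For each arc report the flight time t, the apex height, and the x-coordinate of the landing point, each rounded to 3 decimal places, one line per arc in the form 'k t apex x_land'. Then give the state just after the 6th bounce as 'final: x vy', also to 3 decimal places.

1 2.455 9.514 30.588
2 2.256 6.242 58.700
3 1.828 4.095 81.471
4 1.480 2.687 99.915
5 1.199 1.763 114.855
6 0.971 1.157 126.957
final: 126.957 3.859

Arc 1: start y=3.980, vy=10.420 → t=2.455, apex=9.514, x_land=30.588, impact vy=-13.663
  bounce: vy ← 0.81·13.663 = 11.067
Arc 2: start y=0.000, vy=11.067 → t=2.256, apex=6.242, x_land=58.700, impact vy=-11.067
  bounce: vy ← 0.81·11.067 = 8.964
Arc 3: start y=0.000, vy=8.964 → t=1.828, apex=4.095, x_land=81.471, impact vy=-8.964
  bounce: vy ← 0.81·8.964 = 7.261
Arc 4: start y=0.000, vy=7.261 → t=1.480, apex=2.687, x_land=99.915, impact vy=-7.261
  bounce: vy ← 0.81·7.261 = 5.881
Arc 5: start y=0.000, vy=5.881 → t=1.199, apex=1.763, x_land=114.855, impact vy=-5.881
  bounce: vy ← 0.81·5.881 = 4.764
Arc 6: start y=0.000, vy=4.764 → t=0.971, apex=1.157, x_land=126.957, impact vy=-4.764
  bounce: vy ← 0.81·4.764 = 3.859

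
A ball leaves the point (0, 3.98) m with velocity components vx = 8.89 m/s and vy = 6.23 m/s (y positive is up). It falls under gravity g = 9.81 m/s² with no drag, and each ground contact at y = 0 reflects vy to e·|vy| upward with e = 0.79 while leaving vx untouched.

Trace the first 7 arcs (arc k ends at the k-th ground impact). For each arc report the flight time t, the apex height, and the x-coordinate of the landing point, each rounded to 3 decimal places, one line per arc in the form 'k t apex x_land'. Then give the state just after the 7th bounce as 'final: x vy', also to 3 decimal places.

1 1.737 5.958 15.444
2 1.741 3.719 30.925
3 1.376 2.321 43.155
4 1.087 1.448 52.816
5 0.859 0.904 60.449
6 0.678 0.564 66.479
7 0.536 0.352 71.243
final: 71.243 2.076

Arc 1: start y=3.980, vy=6.230 → t=1.737, apex=5.958, x_land=15.444, impact vy=-10.812
  bounce: vy ← 0.79·10.812 = 8.542
Arc 2: start y=0.000, vy=8.542 → t=1.741, apex=3.719, x_land=30.925, impact vy=-8.542
  bounce: vy ← 0.79·8.542 = 6.748
Arc 3: start y=0.000, vy=6.748 → t=1.376, apex=2.321, x_land=43.155, impact vy=-6.748
  bounce: vy ← 0.79·6.748 = 5.331
Arc 4: start y=0.000, vy=5.331 → t=1.087, apex=1.448, x_land=52.816, impact vy=-5.331
  bounce: vy ← 0.79·5.331 = 4.211
Arc 5: start y=0.000, vy=4.211 → t=0.859, apex=0.904, x_land=60.449, impact vy=-4.211
  bounce: vy ← 0.79·4.211 = 3.327
Arc 6: start y=0.000, vy=3.327 → t=0.678, apex=0.564, x_land=66.479, impact vy=-3.327
  bounce: vy ← 0.79·3.327 = 2.628
Arc 7: start y=0.000, vy=2.628 → t=0.536, apex=0.352, x_land=71.243, impact vy=-2.628
  bounce: vy ← 0.79·2.628 = 2.076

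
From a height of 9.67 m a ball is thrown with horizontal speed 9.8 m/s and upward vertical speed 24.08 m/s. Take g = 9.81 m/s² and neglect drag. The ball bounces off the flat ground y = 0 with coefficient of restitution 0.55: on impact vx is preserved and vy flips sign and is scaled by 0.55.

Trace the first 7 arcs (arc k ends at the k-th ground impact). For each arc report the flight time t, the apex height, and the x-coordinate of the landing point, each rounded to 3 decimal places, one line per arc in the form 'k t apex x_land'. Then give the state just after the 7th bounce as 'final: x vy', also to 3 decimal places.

Arc 1: start y=9.670, vy=24.080 → t=5.282, apex=39.224, x_land=51.768, impact vy=-27.741
  bounce: vy ← 0.55·27.741 = 15.258
Arc 2: start y=0.000, vy=15.258 → t=3.111, apex=11.865, x_land=82.252, impact vy=-15.258
  bounce: vy ← 0.55·15.258 = 8.392
Arc 3: start y=0.000, vy=8.392 → t=1.711, apex=3.589, x_land=99.019, impact vy=-8.392
  bounce: vy ← 0.55·8.392 = 4.615
Arc 4: start y=0.000, vy=4.615 → t=0.941, apex=1.086, x_land=108.240, impact vy=-4.615
  bounce: vy ← 0.55·4.615 = 2.538
Arc 5: start y=0.000, vy=2.538 → t=0.518, apex=0.328, x_land=113.312, impact vy=-2.538
  bounce: vy ← 0.55·2.538 = 1.396
Arc 6: start y=0.000, vy=1.396 → t=0.285, apex=0.099, x_land=116.102, impact vy=-1.396
  bounce: vy ← 0.55·1.396 = 0.768
Arc 7: start y=0.000, vy=0.768 → t=0.157, apex=0.030, x_land=117.636, impact vy=-0.768
  bounce: vy ← 0.55·0.768 = 0.422

1 5.282 39.224 51.768
2 3.111 11.865 82.252
3 1.711 3.589 99.019
4 0.941 1.086 108.240
5 0.518 0.328 113.312
6 0.285 0.099 116.102
7 0.157 0.030 117.636
final: 117.636 0.422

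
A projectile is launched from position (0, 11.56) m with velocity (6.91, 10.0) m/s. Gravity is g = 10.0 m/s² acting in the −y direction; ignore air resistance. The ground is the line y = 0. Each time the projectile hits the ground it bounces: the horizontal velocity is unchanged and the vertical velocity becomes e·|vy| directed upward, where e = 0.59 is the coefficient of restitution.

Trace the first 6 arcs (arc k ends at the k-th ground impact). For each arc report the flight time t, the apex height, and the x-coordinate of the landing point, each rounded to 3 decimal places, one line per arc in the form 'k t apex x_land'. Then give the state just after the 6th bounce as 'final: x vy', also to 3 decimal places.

Arc 1: start y=11.560, vy=10.000 → t=2.820, apex=16.560, x_land=19.485, impact vy=-18.199
  bounce: vy ← 0.59·18.199 = 10.737
Arc 2: start y=0.000, vy=10.737 → t=2.147, apex=5.765, x_land=34.324, impact vy=-10.737
  bounce: vy ← 0.59·10.737 = 6.335
Arc 3: start y=0.000, vy=6.335 → t=1.267, apex=2.007, x_land=43.079, impact vy=-6.335
  bounce: vy ← 0.59·6.335 = 3.738
Arc 4: start y=0.000, vy=3.738 → t=0.748, apex=0.699, x_land=48.245, impact vy=-3.738
  bounce: vy ← 0.59·3.738 = 2.205
Arc 5: start y=0.000, vy=2.205 → t=0.441, apex=0.243, x_land=51.293, impact vy=-2.205
  bounce: vy ← 0.59·2.205 = 1.301
Arc 6: start y=0.000, vy=1.301 → t=0.260, apex=0.085, x_land=53.091, impact vy=-1.301
  bounce: vy ← 0.59·1.301 = 0.768

1 2.820 16.560 19.485
2 2.147 5.765 34.324
3 1.267 2.007 43.079
4 0.748 0.699 48.245
5 0.441 0.243 51.293
6 0.260 0.085 53.091
final: 53.091 0.768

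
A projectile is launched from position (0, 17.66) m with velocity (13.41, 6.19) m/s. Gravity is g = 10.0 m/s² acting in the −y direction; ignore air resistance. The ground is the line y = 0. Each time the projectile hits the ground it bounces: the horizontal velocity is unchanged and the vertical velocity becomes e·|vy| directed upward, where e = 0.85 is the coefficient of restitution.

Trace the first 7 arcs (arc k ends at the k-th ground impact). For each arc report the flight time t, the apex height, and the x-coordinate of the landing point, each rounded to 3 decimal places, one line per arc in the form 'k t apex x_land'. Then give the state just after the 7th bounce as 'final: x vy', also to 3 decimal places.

1 2.598 19.576 34.835
2 3.364 14.144 79.943
3 2.859 10.219 118.284
4 2.430 7.383 150.875
5 2.066 5.334 178.577
6 1.756 3.854 202.123
7 1.493 2.784 222.138
final: 222.138 6.343

Arc 1: start y=17.660, vy=6.190 → t=2.598, apex=19.576, x_land=34.835, impact vy=-19.787
  bounce: vy ← 0.85·19.787 = 16.819
Arc 2: start y=0.000, vy=16.819 → t=3.364, apex=14.144, x_land=79.943, impact vy=-16.819
  bounce: vy ← 0.85·16.819 = 14.296
Arc 3: start y=0.000, vy=14.296 → t=2.859, apex=10.219, x_land=118.284, impact vy=-14.296
  bounce: vy ← 0.85·14.296 = 12.152
Arc 4: start y=0.000, vy=12.152 → t=2.430, apex=7.383, x_land=150.875, impact vy=-12.152
  bounce: vy ← 0.85·12.152 = 10.329
Arc 5: start y=0.000, vy=10.329 → t=2.066, apex=5.334, x_land=178.577, impact vy=-10.329
  bounce: vy ← 0.85·10.329 = 8.779
Arc 6: start y=0.000, vy=8.779 → t=1.756, apex=3.854, x_land=202.123, impact vy=-8.779
  bounce: vy ← 0.85·8.779 = 7.463
Arc 7: start y=0.000, vy=7.463 → t=1.493, apex=2.784, x_land=222.138, impact vy=-7.463
  bounce: vy ← 0.85·7.463 = 6.343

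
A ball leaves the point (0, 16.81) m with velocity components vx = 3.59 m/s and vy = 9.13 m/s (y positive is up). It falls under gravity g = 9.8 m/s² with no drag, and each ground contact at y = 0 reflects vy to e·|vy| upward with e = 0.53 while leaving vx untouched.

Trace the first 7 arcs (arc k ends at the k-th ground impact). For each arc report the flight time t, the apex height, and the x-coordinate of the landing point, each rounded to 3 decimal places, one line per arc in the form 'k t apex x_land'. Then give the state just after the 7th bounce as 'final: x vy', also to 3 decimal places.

Arc 1: start y=16.810, vy=9.130 → t=3.005, apex=21.063, x_land=10.788, impact vy=-20.318
  bounce: vy ← 0.53·20.318 = 10.769
Arc 2: start y=0.000, vy=10.769 → t=2.198, apex=5.917, x_land=18.677, impact vy=-10.769
  bounce: vy ← 0.53·10.769 = 5.707
Arc 3: start y=0.000, vy=5.707 → t=1.165, apex=1.662, x_land=22.859, impact vy=-5.707
  bounce: vy ← 0.53·5.707 = 3.025
Arc 4: start y=0.000, vy=3.025 → t=0.617, apex=0.467, x_land=25.075, impact vy=-3.025
  bounce: vy ← 0.53·3.025 = 1.603
Arc 5: start y=0.000, vy=1.603 → t=0.327, apex=0.131, x_land=26.250, impact vy=-1.603
  bounce: vy ← 0.53·1.603 = 0.850
Arc 6: start y=0.000, vy=0.850 → t=0.173, apex=0.037, x_land=26.872, impact vy=-0.850
  bounce: vy ← 0.53·0.850 = 0.450
Arc 7: start y=0.000, vy=0.450 → t=0.092, apex=0.010, x_land=27.202, impact vy=-0.450
  bounce: vy ← 0.53·0.450 = 0.239

1 3.005 21.063 10.788
2 2.198 5.917 18.677
3 1.165 1.662 22.859
4 0.617 0.467 25.075
5 0.327 0.131 26.250
6 0.173 0.037 26.872
7 0.092 0.010 27.202
final: 27.202 0.239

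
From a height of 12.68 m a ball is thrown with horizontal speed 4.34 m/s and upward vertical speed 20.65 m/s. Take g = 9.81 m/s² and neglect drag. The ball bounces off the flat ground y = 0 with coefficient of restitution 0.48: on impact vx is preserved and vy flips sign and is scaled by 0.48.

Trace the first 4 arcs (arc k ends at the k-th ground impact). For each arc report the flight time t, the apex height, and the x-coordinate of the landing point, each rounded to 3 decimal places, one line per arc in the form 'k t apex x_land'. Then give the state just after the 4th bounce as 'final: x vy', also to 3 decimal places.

1 4.754 34.414 20.631
2 2.543 7.929 31.667
3 1.221 1.827 36.965
4 0.586 0.421 39.507
final: 39.507 1.379

Arc 1: start y=12.680, vy=20.650 → t=4.754, apex=34.414, x_land=20.631, impact vy=-25.985
  bounce: vy ← 0.48·25.985 = 12.473
Arc 2: start y=0.000, vy=12.473 → t=2.543, apex=7.929, x_land=31.667, impact vy=-12.473
  bounce: vy ← 0.48·12.473 = 5.987
Arc 3: start y=0.000, vy=5.987 → t=1.221, apex=1.827, x_land=36.965, impact vy=-5.987
  bounce: vy ← 0.48·5.987 = 2.874
Arc 4: start y=0.000, vy=2.874 → t=0.586, apex=0.421, x_land=39.507, impact vy=-2.874
  bounce: vy ← 0.48·2.874 = 1.379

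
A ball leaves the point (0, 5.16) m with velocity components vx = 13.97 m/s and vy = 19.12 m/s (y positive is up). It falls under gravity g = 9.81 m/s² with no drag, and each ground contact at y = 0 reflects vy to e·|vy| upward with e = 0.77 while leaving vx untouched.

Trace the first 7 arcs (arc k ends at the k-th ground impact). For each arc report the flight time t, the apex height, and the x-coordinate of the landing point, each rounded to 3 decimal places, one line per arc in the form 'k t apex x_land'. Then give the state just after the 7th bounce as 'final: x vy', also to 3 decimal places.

1 4.151 23.793 57.996
2 3.392 14.107 105.379
3 2.612 8.364 141.863
4 2.011 4.959 169.957
5 1.548 2.940 191.588
6 1.192 1.743 208.245
7 0.918 1.034 221.070
final: 221.070 3.467

Arc 1: start y=5.160, vy=19.120 → t=4.151, apex=23.793, x_land=57.996, impact vy=-21.606
  bounce: vy ← 0.77·21.606 = 16.637
Arc 2: start y=0.000, vy=16.637 → t=3.392, apex=14.107, x_land=105.379, impact vy=-16.637
  bounce: vy ← 0.77·16.637 = 12.810
Arc 3: start y=0.000, vy=12.810 → t=2.612, apex=8.364, x_land=141.863, impact vy=-12.810
  bounce: vy ← 0.77·12.810 = 9.864
Arc 4: start y=0.000, vy=9.864 → t=2.011, apex=4.959, x_land=169.957, impact vy=-9.864
  bounce: vy ← 0.77·9.864 = 7.595
Arc 5: start y=0.000, vy=7.595 → t=1.548, apex=2.940, x_land=191.588, impact vy=-7.595
  bounce: vy ← 0.77·7.595 = 5.848
Arc 6: start y=0.000, vy=5.848 → t=1.192, apex=1.743, x_land=208.245, impact vy=-5.848
  bounce: vy ← 0.77·5.848 = 4.503
Arc 7: start y=0.000, vy=4.503 → t=0.918, apex=1.034, x_land=221.070, impact vy=-4.503
  bounce: vy ← 0.77·4.503 = 3.467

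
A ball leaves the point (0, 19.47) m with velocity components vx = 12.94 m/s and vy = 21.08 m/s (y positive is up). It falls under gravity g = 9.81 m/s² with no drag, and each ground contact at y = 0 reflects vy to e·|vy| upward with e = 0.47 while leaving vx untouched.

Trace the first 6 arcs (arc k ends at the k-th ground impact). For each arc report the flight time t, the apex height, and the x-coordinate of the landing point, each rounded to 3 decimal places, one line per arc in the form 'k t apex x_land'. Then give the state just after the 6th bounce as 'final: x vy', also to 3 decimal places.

1 5.079 42.119 65.724
2 2.755 9.304 101.368
3 1.295 2.055 118.120
4 0.608 0.454 125.994
5 0.286 0.100 129.695
6 0.134 0.022 131.434
final: 131.434 0.310

Arc 1: start y=19.470, vy=21.080 → t=5.079, apex=42.119, x_land=65.724, impact vy=-28.747
  bounce: vy ← 0.47·28.747 = 13.511
Arc 2: start y=0.000, vy=13.511 → t=2.755, apex=9.304, x_land=101.368, impact vy=-13.511
  bounce: vy ← 0.47·13.511 = 6.350
Arc 3: start y=0.000, vy=6.350 → t=1.295, apex=2.055, x_land=118.120, impact vy=-6.350
  bounce: vy ← 0.47·6.350 = 2.985
Arc 4: start y=0.000, vy=2.985 → t=0.608, apex=0.454, x_land=125.994, impact vy=-2.985
  bounce: vy ← 0.47·2.985 = 1.403
Arc 5: start y=0.000, vy=1.403 → t=0.286, apex=0.100, x_land=129.695, impact vy=-1.403
  bounce: vy ← 0.47·1.403 = 0.659
Arc 6: start y=0.000, vy=0.659 → t=0.134, apex=0.022, x_land=131.434, impact vy=-0.659
  bounce: vy ← 0.47·0.659 = 0.310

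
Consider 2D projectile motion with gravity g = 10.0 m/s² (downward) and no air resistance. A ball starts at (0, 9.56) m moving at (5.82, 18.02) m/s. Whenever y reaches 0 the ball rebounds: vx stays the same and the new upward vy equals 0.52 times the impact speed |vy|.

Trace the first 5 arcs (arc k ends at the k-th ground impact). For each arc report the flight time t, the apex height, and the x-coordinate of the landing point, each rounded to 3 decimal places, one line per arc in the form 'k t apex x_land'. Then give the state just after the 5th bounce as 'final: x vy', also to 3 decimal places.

1 4.073 25.796 23.707
2 2.362 6.975 37.455
3 1.228 1.886 44.604
4 0.639 0.510 48.322
5 0.332 0.138 50.255
final: 50.255 0.864

Arc 1: start y=9.560, vy=18.020 → t=4.073, apex=25.796, x_land=23.707, impact vy=-22.714
  bounce: vy ← 0.52·22.714 = 11.811
Arc 2: start y=0.000, vy=11.811 → t=2.362, apex=6.975, x_land=37.455, impact vy=-11.811
  bounce: vy ← 0.52·11.811 = 6.142
Arc 3: start y=0.000, vy=6.142 → t=1.228, apex=1.886, x_land=44.604, impact vy=-6.142
  bounce: vy ← 0.52·6.142 = 3.194
Arc 4: start y=0.000, vy=3.194 → t=0.639, apex=0.510, x_land=48.322, impact vy=-3.194
  bounce: vy ← 0.52·3.194 = 1.661
Arc 5: start y=0.000, vy=1.661 → t=0.332, apex=0.138, x_land=50.255, impact vy=-1.661
  bounce: vy ← 0.52·1.661 = 0.864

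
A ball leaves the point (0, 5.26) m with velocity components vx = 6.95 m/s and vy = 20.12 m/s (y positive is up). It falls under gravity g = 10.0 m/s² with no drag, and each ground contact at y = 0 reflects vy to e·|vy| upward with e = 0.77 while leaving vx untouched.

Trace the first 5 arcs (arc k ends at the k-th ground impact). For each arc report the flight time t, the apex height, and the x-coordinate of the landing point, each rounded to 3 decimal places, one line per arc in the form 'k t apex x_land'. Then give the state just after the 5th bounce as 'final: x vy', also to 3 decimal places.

1 4.270 25.501 29.679
2 3.478 15.119 53.850
3 2.678 8.964 72.462
4 2.062 5.315 86.793
5 1.588 3.151 97.828
final: 97.828 6.113

Arc 1: start y=5.260, vy=20.120 → t=4.270, apex=25.501, x_land=29.679, impact vy=-22.583
  bounce: vy ← 0.77·22.583 = 17.389
Arc 2: start y=0.000, vy=17.389 → t=3.478, apex=15.119, x_land=53.850, impact vy=-17.389
  bounce: vy ← 0.77·17.389 = 13.390
Arc 3: start y=0.000, vy=13.390 → t=2.678, apex=8.964, x_land=72.462, impact vy=-13.390
  bounce: vy ← 0.77·13.390 = 10.310
Arc 4: start y=0.000, vy=10.310 → t=2.062, apex=5.315, x_land=86.793, impact vy=-10.310
  bounce: vy ← 0.77·10.310 = 7.939
Arc 5: start y=0.000, vy=7.939 → t=1.588, apex=3.151, x_land=97.828, impact vy=-7.939
  bounce: vy ← 0.77·7.939 = 6.113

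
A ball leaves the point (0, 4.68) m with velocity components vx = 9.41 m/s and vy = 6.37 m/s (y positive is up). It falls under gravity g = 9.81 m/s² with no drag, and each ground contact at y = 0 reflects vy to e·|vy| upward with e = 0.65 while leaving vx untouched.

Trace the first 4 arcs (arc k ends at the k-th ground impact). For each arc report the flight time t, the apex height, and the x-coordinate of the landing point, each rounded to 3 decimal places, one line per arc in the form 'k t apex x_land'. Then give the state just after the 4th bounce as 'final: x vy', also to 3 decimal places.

Arc 1: start y=4.680, vy=6.370 → t=1.822, apex=6.748, x_land=17.148, impact vy=-11.506
  bounce: vy ← 0.65·11.506 = 7.479
Arc 2: start y=0.000, vy=7.479 → t=1.525, apex=2.851, x_land=31.496, impact vy=-7.479
  bounce: vy ← 0.65·7.479 = 4.861
Arc 3: start y=0.000, vy=4.861 → t=0.991, apex=1.205, x_land=40.823, impact vy=-4.861
  bounce: vy ← 0.65·4.861 = 3.160
Arc 4: start y=0.000, vy=3.160 → t=0.644, apex=0.509, x_land=46.885, impact vy=-3.160
  bounce: vy ← 0.65·3.160 = 2.054

1 1.822 6.748 17.148
2 1.525 2.851 31.496
3 0.991 1.205 40.823
4 0.644 0.509 46.885
final: 46.885 2.054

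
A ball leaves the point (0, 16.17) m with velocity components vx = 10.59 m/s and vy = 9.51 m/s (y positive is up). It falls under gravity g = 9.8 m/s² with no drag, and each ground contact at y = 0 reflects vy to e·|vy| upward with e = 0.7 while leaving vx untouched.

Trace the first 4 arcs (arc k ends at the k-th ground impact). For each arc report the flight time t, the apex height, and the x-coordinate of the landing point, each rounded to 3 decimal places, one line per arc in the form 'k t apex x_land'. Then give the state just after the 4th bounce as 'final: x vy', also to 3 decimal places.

1 3.030 20.784 32.087
2 2.883 10.184 62.622
3 2.018 4.990 83.996
4 1.413 2.445 98.958
final: 98.958 4.846

Arc 1: start y=16.170, vy=9.510 → t=3.030, apex=20.784, x_land=32.087, impact vy=-20.183
  bounce: vy ← 0.7·20.183 = 14.128
Arc 2: start y=0.000, vy=14.128 → t=2.883, apex=10.184, x_land=62.622, impact vy=-14.128
  bounce: vy ← 0.7·14.128 = 9.890
Arc 3: start y=0.000, vy=9.890 → t=2.018, apex=4.990, x_land=83.996, impact vy=-9.890
  bounce: vy ← 0.7·9.890 = 6.923
Arc 4: start y=0.000, vy=6.923 → t=1.413, apex=2.445, x_land=98.958, impact vy=-6.923
  bounce: vy ← 0.7·6.923 = 4.846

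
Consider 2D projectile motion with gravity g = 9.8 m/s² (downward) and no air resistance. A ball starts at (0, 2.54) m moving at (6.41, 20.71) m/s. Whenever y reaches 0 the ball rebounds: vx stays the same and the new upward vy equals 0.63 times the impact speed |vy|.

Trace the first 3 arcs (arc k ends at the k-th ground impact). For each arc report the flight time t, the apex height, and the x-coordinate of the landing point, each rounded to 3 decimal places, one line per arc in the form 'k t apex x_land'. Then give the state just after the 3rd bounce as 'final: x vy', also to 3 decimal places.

1 4.346 24.423 27.857
2 2.813 9.693 45.888
3 1.772 3.847 57.248
final: 57.248 5.471

Arc 1: start y=2.540, vy=20.710 → t=4.346, apex=24.423, x_land=27.857, impact vy=-21.879
  bounce: vy ← 0.63·21.879 = 13.784
Arc 2: start y=0.000, vy=13.784 → t=2.813, apex=9.693, x_land=45.888, impact vy=-13.784
  bounce: vy ← 0.63·13.784 = 8.684
Arc 3: start y=0.000, vy=8.684 → t=1.772, apex=3.847, x_land=57.248, impact vy=-8.684
  bounce: vy ← 0.63·8.684 = 5.471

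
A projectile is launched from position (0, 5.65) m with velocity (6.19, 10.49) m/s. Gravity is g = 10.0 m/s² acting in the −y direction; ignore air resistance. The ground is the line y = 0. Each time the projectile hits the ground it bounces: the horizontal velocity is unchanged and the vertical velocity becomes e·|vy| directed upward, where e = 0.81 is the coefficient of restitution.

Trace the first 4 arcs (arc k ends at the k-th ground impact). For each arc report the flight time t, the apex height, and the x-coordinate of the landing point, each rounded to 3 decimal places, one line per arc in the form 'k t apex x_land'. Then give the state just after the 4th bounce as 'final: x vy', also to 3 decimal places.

Arc 1: start y=5.650, vy=10.490 → t=2.542, apex=11.152, x_land=15.738, impact vy=-14.935
  bounce: vy ← 0.81·14.935 = 12.097
Arc 2: start y=0.000, vy=12.097 → t=2.419, apex=7.317, x_land=30.714, impact vy=-12.097
  bounce: vy ← 0.81·12.097 = 9.799
Arc 3: start y=0.000, vy=9.799 → t=1.960, apex=4.801, x_land=42.844, impact vy=-9.799
  bounce: vy ← 0.81·9.799 = 7.937
Arc 4: start y=0.000, vy=7.937 → t=1.587, apex=3.150, x_land=52.670, impact vy=-7.937
  bounce: vy ← 0.81·7.937 = 6.429

1 2.542 11.152 15.738
2 2.419 7.317 30.714
3 1.960 4.801 42.844
4 1.587 3.150 52.670
final: 52.670 6.429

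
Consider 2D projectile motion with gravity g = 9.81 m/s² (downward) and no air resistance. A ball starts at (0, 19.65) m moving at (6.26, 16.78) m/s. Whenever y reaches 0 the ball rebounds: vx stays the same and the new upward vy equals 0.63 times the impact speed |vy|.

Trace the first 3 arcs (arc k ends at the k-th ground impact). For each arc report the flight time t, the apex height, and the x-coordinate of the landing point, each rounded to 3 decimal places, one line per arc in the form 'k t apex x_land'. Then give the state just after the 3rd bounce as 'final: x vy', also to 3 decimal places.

Arc 1: start y=19.650, vy=16.780 → t=4.343, apex=34.001, x_land=27.189, impact vy=-25.828
  bounce: vy ← 0.63·25.828 = 16.272
Arc 2: start y=0.000, vy=16.272 → t=3.317, apex=13.495, x_land=47.956, impact vy=-16.272
  bounce: vy ← 0.63·16.272 = 10.251
Arc 3: start y=0.000, vy=10.251 → t=2.090, apex=5.356, x_land=61.039, impact vy=-10.251
  bounce: vy ← 0.63·10.251 = 6.458

1 4.343 34.001 27.189
2 3.317 13.495 47.956
3 2.090 5.356 61.039
final: 61.039 6.458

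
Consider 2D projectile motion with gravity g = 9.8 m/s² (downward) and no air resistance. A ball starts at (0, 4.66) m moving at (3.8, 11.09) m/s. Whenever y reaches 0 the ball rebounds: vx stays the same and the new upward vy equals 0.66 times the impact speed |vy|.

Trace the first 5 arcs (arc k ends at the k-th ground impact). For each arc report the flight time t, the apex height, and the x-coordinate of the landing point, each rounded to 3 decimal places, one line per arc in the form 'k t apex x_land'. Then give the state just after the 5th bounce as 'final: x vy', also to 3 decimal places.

1 2.625 10.935 9.977
2 1.972 4.763 17.470
3 1.301 2.075 22.416
4 0.859 0.904 25.680
5 0.567 0.394 27.834
final: 27.834 1.833

Arc 1: start y=4.660, vy=11.090 → t=2.625, apex=10.935, x_land=9.977, impact vy=-14.640
  bounce: vy ← 0.66·14.640 = 9.662
Arc 2: start y=0.000, vy=9.662 → t=1.972, apex=4.763, x_land=17.470, impact vy=-9.662
  bounce: vy ← 0.66·9.662 = 6.377
Arc 3: start y=0.000, vy=6.377 → t=1.301, apex=2.075, x_land=22.416, impact vy=-6.377
  bounce: vy ← 0.66·6.377 = 4.209
Arc 4: start y=0.000, vy=4.209 → t=0.859, apex=0.904, x_land=25.680, impact vy=-4.209
  bounce: vy ← 0.66·4.209 = 2.778
Arc 5: start y=0.000, vy=2.778 → t=0.567, apex=0.394, x_land=27.834, impact vy=-2.778
  bounce: vy ← 0.66·2.778 = 1.833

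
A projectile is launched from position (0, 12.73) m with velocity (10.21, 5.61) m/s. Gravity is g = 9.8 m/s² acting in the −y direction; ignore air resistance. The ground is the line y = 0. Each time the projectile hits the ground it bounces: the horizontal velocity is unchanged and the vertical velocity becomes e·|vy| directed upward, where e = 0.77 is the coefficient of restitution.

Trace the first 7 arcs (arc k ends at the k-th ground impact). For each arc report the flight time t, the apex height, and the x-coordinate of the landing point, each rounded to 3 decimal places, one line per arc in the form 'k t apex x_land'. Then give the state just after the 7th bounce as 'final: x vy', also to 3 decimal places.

1 2.283 14.336 23.308
2 2.634 8.500 50.203
3 2.028 5.039 70.911
4 1.562 2.988 86.857
5 1.203 1.772 99.135
6 0.926 1.050 108.589
7 0.713 0.623 115.869
final: 115.869 2.690

Arc 1: start y=12.730, vy=5.610 → t=2.283, apex=14.336, x_land=23.308, impact vy=-16.762
  bounce: vy ← 0.77·16.762 = 12.907
Arc 2: start y=0.000, vy=12.907 → t=2.634, apex=8.500, x_land=50.203, impact vy=-12.907
  bounce: vy ← 0.77·12.907 = 9.938
Arc 3: start y=0.000, vy=9.938 → t=2.028, apex=5.039, x_land=70.911, impact vy=-9.938
  bounce: vy ← 0.77·9.938 = 7.653
Arc 4: start y=0.000, vy=7.653 → t=1.562, apex=2.988, x_land=86.857, impact vy=-7.653
  bounce: vy ← 0.77·7.653 = 5.893
Arc 5: start y=0.000, vy=5.893 → t=1.203, apex=1.772, x_land=99.135, impact vy=-5.893
  bounce: vy ← 0.77·5.893 = 4.537
Arc 6: start y=0.000, vy=4.537 → t=0.926, apex=1.050, x_land=108.589, impact vy=-4.537
  bounce: vy ← 0.77·4.537 = 3.494
Arc 7: start y=0.000, vy=3.494 → t=0.713, apex=0.623, x_land=115.869, impact vy=-3.494
  bounce: vy ← 0.77·3.494 = 2.690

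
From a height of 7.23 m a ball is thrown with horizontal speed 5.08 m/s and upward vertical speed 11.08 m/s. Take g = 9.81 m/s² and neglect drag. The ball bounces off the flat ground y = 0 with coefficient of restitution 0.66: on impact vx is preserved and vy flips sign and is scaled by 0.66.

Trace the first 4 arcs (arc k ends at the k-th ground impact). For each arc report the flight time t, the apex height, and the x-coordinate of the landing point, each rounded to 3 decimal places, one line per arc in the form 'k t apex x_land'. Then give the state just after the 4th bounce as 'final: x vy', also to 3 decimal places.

1 2.788 13.487 14.161
2 2.189 5.875 25.281
3 1.445 2.559 32.620
4 0.953 1.115 37.463
final: 37.463 3.087

Arc 1: start y=7.230, vy=11.080 → t=2.788, apex=13.487, x_land=14.161, impact vy=-16.267
  bounce: vy ← 0.66·16.267 = 10.736
Arc 2: start y=0.000, vy=10.736 → t=2.189, apex=5.875, x_land=25.281, impact vy=-10.736
  bounce: vy ← 0.66·10.736 = 7.086
Arc 3: start y=0.000, vy=7.086 → t=1.445, apex=2.559, x_land=32.620, impact vy=-7.086
  bounce: vy ← 0.66·7.086 = 4.677
Arc 4: start y=0.000, vy=4.677 → t=0.953, apex=1.115, x_land=37.463, impact vy=-4.677
  bounce: vy ← 0.66·4.677 = 3.087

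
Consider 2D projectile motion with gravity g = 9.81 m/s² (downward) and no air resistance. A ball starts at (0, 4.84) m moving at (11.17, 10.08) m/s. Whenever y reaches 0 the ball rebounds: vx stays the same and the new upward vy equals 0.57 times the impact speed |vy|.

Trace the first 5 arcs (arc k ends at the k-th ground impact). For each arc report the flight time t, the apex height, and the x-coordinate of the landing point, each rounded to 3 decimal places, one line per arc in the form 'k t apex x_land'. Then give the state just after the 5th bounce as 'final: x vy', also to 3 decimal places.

Arc 1: start y=4.840, vy=10.080 → t=2.457, apex=10.019, x_land=27.441, impact vy=-14.020
  bounce: vy ← 0.57·14.020 = 7.992
Arc 2: start y=0.000, vy=7.992 → t=1.629, apex=3.255, x_land=45.640, impact vy=-7.992
  bounce: vy ← 0.57·7.992 = 4.555
Arc 3: start y=0.000, vy=4.555 → t=0.929, apex=1.058, x_land=56.014, impact vy=-4.555
  bounce: vy ← 0.57·4.555 = 2.596
Arc 4: start y=0.000, vy=2.596 → t=0.529, apex=0.344, x_land=61.926, impact vy=-2.596
  bounce: vy ← 0.57·2.596 = 1.480
Arc 5: start y=0.000, vy=1.480 → t=0.302, apex=0.112, x_land=65.297, impact vy=-1.480
  bounce: vy ← 0.57·1.480 = 0.844

1 2.457 10.019 27.441
2 1.629 3.255 45.640
3 0.929 1.058 56.014
4 0.529 0.344 61.926
5 0.302 0.112 65.297
final: 65.297 0.844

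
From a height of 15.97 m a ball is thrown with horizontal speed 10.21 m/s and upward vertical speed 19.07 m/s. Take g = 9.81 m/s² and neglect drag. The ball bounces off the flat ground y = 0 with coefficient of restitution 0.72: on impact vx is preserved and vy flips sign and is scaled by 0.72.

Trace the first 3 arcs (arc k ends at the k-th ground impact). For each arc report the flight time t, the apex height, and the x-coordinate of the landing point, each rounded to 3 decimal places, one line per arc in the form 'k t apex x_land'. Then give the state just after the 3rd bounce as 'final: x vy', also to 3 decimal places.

Arc 1: start y=15.970, vy=19.070 → t=4.596, apex=34.505, x_land=46.928, impact vy=-26.019
  bounce: vy ← 0.72·26.019 = 18.734
Arc 2: start y=0.000, vy=18.734 → t=3.819, apex=17.888, x_land=85.923, impact vy=-18.734
  bounce: vy ← 0.72·18.734 = 13.488
Arc 3: start y=0.000, vy=13.488 → t=2.750, apex=9.273, x_land=114.000, impact vy=-13.488
  bounce: vy ← 0.72·13.488 = 9.712

1 4.596 34.505 46.928
2 3.819 17.888 85.923
3 2.750 9.273 114.000
final: 114.000 9.712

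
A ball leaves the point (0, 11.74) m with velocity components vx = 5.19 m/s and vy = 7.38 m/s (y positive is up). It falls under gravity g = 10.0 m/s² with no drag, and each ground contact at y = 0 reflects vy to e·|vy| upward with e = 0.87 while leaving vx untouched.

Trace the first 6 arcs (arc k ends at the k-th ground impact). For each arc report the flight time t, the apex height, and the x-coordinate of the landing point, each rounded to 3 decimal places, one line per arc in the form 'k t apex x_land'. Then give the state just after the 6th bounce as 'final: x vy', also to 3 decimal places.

Arc 1: start y=11.740, vy=7.380 → t=2.439, apex=14.463, x_land=12.657, impact vy=-17.008
  bounce: vy ← 0.87·17.008 = 14.797
Arc 2: start y=0.000, vy=14.797 → t=2.959, apex=10.947, x_land=28.016, impact vy=-14.797
  bounce: vy ← 0.87·14.797 = 12.873
Arc 3: start y=0.000, vy=12.873 → t=2.575, apex=8.286, x_land=41.379, impact vy=-12.873
  bounce: vy ← 0.87·12.873 = 11.200
Arc 4: start y=0.000, vy=11.200 → t=2.240, apex=6.272, x_land=53.004, impact vy=-11.200
  bounce: vy ← 0.87·11.200 = 9.744
Arc 5: start y=0.000, vy=9.744 → t=1.949, apex=4.747, x_land=63.118, impact vy=-9.744
  bounce: vy ← 0.87·9.744 = 8.477
Arc 6: start y=0.000, vy=8.477 → t=1.695, apex=3.593, x_land=71.917, impact vy=-8.477
  bounce: vy ← 0.87·8.477 = 7.375

1 2.439 14.463 12.657
2 2.959 10.947 28.016
3 2.575 8.286 41.379
4 2.240 6.272 53.004
5 1.949 4.747 63.118
6 1.695 3.593 71.917
final: 71.917 7.375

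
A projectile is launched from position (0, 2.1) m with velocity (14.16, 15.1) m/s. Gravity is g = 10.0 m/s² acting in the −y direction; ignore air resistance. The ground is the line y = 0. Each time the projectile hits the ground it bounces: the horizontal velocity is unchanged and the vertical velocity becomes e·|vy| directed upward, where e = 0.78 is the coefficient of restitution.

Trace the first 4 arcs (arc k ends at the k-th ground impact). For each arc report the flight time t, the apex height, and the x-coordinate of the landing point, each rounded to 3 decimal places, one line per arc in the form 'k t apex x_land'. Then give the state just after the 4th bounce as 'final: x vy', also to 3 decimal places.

1 3.153 13.500 44.649
2 2.563 8.214 80.947
3 1.999 4.997 109.259
4 1.560 3.040 131.342
final: 131.342 6.082

Arc 1: start y=2.100, vy=15.100 → t=3.153, apex=13.500, x_land=44.649, impact vy=-16.432
  bounce: vy ← 0.78·16.432 = 12.817
Arc 2: start y=0.000, vy=12.817 → t=2.563, apex=8.214, x_land=80.947, impact vy=-12.817
  bounce: vy ← 0.78·12.817 = 9.997
Arc 3: start y=0.000, vy=9.997 → t=1.999, apex=4.997, x_land=109.259, impact vy=-9.997
  bounce: vy ← 0.78·9.997 = 7.798
Arc 4: start y=0.000, vy=7.798 → t=1.560, apex=3.040, x_land=131.342, impact vy=-7.798
  bounce: vy ← 0.78·7.798 = 6.082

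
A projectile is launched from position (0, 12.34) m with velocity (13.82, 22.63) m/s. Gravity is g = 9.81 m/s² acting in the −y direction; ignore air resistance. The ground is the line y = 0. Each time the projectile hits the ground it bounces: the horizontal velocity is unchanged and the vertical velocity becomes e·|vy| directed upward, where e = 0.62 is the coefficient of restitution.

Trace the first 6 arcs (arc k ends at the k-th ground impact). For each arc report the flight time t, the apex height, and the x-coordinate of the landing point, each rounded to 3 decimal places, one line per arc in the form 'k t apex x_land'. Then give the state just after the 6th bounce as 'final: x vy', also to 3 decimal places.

Arc 1: start y=12.340, vy=22.630 → t=5.106, apex=38.442, x_land=70.570, impact vy=-27.463
  bounce: vy ← 0.62·27.463 = 17.027
Arc 2: start y=0.000, vy=17.027 → t=3.471, apex=14.777, x_land=118.544, impact vy=-17.027
  bounce: vy ← 0.62·17.027 = 10.557
Arc 3: start y=0.000, vy=10.557 → t=2.152, apex=5.680, x_land=148.289, impact vy=-10.557
  bounce: vy ← 0.62·10.557 = 6.545
Arc 4: start y=0.000, vy=6.545 → t=1.334, apex=2.184, x_land=166.730, impact vy=-6.545
  bounce: vy ← 0.62·6.545 = 4.058
Arc 5: start y=0.000, vy=4.058 → t=0.827, apex=0.839, x_land=178.164, impact vy=-4.058
  bounce: vy ← 0.62·4.058 = 2.516
Arc 6: start y=0.000, vy=2.516 → t=0.513, apex=0.323, x_land=185.253, impact vy=-2.516
  bounce: vy ← 0.62·2.516 = 1.560

1 5.106 38.442 70.570
2 3.471 14.777 118.544
3 2.152 5.680 148.289
4 1.334 2.184 166.730
5 0.827 0.839 178.164
6 0.513 0.323 185.253
final: 185.253 1.560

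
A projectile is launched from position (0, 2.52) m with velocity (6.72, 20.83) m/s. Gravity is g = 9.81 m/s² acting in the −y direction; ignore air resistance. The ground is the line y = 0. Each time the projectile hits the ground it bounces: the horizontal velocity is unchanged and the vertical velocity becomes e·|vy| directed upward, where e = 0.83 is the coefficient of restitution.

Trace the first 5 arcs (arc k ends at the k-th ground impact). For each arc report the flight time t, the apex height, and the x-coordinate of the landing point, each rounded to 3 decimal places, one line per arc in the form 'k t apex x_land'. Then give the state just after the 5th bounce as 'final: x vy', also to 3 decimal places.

1 4.364 24.635 29.329
2 3.720 16.971 54.328
3 3.088 11.691 75.078
4 2.563 8.054 92.300
5 2.127 5.548 106.594
final: 106.594 8.660

Arc 1: start y=2.520, vy=20.830 → t=4.364, apex=24.635, x_land=29.329, impact vy=-21.985
  bounce: vy ← 0.83·21.985 = 18.247
Arc 2: start y=0.000, vy=18.247 → t=3.720, apex=16.971, x_land=54.328, impact vy=-18.247
  bounce: vy ← 0.83·18.247 = 15.145
Arc 3: start y=0.000, vy=15.145 → t=3.088, apex=11.691, x_land=75.078, impact vy=-15.145
  bounce: vy ← 0.83·15.145 = 12.571
Arc 4: start y=0.000, vy=12.571 → t=2.563, apex=8.054, x_land=92.300, impact vy=-12.571
  bounce: vy ← 0.83·12.571 = 10.434
Arc 5: start y=0.000, vy=10.434 → t=2.127, apex=5.548, x_land=106.594, impact vy=-10.434
  bounce: vy ← 0.83·10.434 = 8.660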